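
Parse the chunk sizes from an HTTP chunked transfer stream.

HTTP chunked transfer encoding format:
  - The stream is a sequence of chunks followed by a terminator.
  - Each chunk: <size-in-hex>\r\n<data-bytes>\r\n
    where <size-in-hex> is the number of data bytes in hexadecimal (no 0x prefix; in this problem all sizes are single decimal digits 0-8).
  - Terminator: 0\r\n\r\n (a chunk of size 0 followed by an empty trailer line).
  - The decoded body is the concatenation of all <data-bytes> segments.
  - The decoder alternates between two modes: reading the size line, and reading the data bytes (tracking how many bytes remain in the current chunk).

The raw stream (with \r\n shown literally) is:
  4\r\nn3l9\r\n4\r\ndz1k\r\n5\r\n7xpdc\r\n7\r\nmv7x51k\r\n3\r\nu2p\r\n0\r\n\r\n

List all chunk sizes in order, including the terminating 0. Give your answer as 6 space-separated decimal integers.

Chunk 1: stream[0..1]='4' size=0x4=4, data at stream[3..7]='n3l9' -> body[0..4], body so far='n3l9'
Chunk 2: stream[9..10]='4' size=0x4=4, data at stream[12..16]='dz1k' -> body[4..8], body so far='n3l9dz1k'
Chunk 3: stream[18..19]='5' size=0x5=5, data at stream[21..26]='7xpdc' -> body[8..13], body so far='n3l9dz1k7xpdc'
Chunk 4: stream[28..29]='7' size=0x7=7, data at stream[31..38]='mv7x51k' -> body[13..20], body so far='n3l9dz1k7xpdcmv7x51k'
Chunk 5: stream[40..41]='3' size=0x3=3, data at stream[43..46]='u2p' -> body[20..23], body so far='n3l9dz1k7xpdcmv7x51ku2p'
Chunk 6: stream[48..49]='0' size=0 (terminator). Final body='n3l9dz1k7xpdcmv7x51ku2p' (23 bytes)

Answer: 4 4 5 7 3 0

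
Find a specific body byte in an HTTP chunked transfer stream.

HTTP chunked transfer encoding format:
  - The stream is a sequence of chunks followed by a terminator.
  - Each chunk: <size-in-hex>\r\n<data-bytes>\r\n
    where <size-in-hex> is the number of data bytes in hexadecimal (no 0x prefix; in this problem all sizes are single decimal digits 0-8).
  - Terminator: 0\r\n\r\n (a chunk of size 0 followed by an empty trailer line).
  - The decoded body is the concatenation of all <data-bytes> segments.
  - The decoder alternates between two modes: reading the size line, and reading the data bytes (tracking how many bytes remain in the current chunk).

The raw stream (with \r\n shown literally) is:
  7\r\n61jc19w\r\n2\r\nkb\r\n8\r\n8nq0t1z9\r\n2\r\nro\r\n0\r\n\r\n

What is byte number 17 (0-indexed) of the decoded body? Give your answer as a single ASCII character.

Answer: r

Derivation:
Chunk 1: stream[0..1]='7' size=0x7=7, data at stream[3..10]='61jc19w' -> body[0..7], body so far='61jc19w'
Chunk 2: stream[12..13]='2' size=0x2=2, data at stream[15..17]='kb' -> body[7..9], body so far='61jc19wkb'
Chunk 3: stream[19..20]='8' size=0x8=8, data at stream[22..30]='8nq0t1z9' -> body[9..17], body so far='61jc19wkb8nq0t1z9'
Chunk 4: stream[32..33]='2' size=0x2=2, data at stream[35..37]='ro' -> body[17..19], body so far='61jc19wkb8nq0t1z9ro'
Chunk 5: stream[39..40]='0' size=0 (terminator). Final body='61jc19wkb8nq0t1z9ro' (19 bytes)
Body byte 17 = 'r'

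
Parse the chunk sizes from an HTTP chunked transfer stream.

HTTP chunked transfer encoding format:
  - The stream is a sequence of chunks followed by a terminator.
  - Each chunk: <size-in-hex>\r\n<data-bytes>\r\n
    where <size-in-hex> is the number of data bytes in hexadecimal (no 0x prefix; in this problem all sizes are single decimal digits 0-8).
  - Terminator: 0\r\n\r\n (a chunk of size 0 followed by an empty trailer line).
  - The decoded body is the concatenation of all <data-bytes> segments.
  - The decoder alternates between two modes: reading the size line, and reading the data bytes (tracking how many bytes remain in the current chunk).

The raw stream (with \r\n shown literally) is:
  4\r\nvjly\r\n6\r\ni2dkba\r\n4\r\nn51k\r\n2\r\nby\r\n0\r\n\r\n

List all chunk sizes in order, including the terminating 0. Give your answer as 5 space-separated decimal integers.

Answer: 4 6 4 2 0

Derivation:
Chunk 1: stream[0..1]='4' size=0x4=4, data at stream[3..7]='vjly' -> body[0..4], body so far='vjly'
Chunk 2: stream[9..10]='6' size=0x6=6, data at stream[12..18]='i2dkba' -> body[4..10], body so far='vjlyi2dkba'
Chunk 3: stream[20..21]='4' size=0x4=4, data at stream[23..27]='n51k' -> body[10..14], body so far='vjlyi2dkban51k'
Chunk 4: stream[29..30]='2' size=0x2=2, data at stream[32..34]='by' -> body[14..16], body so far='vjlyi2dkban51kby'
Chunk 5: stream[36..37]='0' size=0 (terminator). Final body='vjlyi2dkban51kby' (16 bytes)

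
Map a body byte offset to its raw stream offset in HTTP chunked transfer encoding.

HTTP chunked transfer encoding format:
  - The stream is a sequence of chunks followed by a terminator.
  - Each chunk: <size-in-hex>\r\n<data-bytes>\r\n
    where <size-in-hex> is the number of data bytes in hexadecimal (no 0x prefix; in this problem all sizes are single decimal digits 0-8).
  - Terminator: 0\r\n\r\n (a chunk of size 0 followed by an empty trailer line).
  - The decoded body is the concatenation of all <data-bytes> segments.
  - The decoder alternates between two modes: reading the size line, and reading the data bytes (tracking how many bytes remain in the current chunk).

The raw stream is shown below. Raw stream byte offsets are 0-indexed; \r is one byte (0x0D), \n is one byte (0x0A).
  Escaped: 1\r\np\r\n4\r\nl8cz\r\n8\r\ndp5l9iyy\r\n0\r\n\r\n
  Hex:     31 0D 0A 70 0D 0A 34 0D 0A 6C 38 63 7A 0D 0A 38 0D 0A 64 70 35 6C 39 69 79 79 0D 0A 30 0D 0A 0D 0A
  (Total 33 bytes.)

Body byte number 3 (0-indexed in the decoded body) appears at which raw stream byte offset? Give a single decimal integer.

Answer: 11

Derivation:
Chunk 1: stream[0..1]='1' size=0x1=1, data at stream[3..4]='p' -> body[0..1], body so far='p'
Chunk 2: stream[6..7]='4' size=0x4=4, data at stream[9..13]='l8cz' -> body[1..5], body so far='pl8cz'
Chunk 3: stream[15..16]='8' size=0x8=8, data at stream[18..26]='dp5l9iyy' -> body[5..13], body so far='pl8czdp5l9iyy'
Chunk 4: stream[28..29]='0' size=0 (terminator). Final body='pl8czdp5l9iyy' (13 bytes)
Body byte 3 at stream offset 11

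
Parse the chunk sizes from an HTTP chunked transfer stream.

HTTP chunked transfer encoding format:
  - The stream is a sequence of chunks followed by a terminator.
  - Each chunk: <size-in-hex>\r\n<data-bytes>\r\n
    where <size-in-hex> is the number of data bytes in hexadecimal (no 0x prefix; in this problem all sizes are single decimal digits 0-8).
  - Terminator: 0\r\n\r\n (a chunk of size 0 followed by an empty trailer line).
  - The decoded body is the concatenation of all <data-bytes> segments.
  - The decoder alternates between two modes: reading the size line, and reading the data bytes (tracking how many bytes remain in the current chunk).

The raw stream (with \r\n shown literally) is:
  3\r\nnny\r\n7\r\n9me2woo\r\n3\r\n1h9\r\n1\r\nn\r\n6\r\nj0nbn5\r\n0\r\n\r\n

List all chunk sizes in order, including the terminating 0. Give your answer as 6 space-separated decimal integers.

Answer: 3 7 3 1 6 0

Derivation:
Chunk 1: stream[0..1]='3' size=0x3=3, data at stream[3..6]='nny' -> body[0..3], body so far='nny'
Chunk 2: stream[8..9]='7' size=0x7=7, data at stream[11..18]='9me2woo' -> body[3..10], body so far='nny9me2woo'
Chunk 3: stream[20..21]='3' size=0x3=3, data at stream[23..26]='1h9' -> body[10..13], body so far='nny9me2woo1h9'
Chunk 4: stream[28..29]='1' size=0x1=1, data at stream[31..32]='n' -> body[13..14], body so far='nny9me2woo1h9n'
Chunk 5: stream[34..35]='6' size=0x6=6, data at stream[37..43]='j0nbn5' -> body[14..20], body so far='nny9me2woo1h9nj0nbn5'
Chunk 6: stream[45..46]='0' size=0 (terminator). Final body='nny9me2woo1h9nj0nbn5' (20 bytes)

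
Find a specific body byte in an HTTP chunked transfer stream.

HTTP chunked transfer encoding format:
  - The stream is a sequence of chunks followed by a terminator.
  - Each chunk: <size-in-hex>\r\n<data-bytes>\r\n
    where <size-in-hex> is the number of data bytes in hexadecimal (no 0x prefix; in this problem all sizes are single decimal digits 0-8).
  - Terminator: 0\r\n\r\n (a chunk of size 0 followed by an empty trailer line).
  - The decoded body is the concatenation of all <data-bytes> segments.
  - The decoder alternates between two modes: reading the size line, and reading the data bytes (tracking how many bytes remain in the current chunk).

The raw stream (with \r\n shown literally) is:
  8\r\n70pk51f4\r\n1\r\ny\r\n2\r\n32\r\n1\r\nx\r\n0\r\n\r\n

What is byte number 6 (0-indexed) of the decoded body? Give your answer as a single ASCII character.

Answer: f

Derivation:
Chunk 1: stream[0..1]='8' size=0x8=8, data at stream[3..11]='70pk51f4' -> body[0..8], body so far='70pk51f4'
Chunk 2: stream[13..14]='1' size=0x1=1, data at stream[16..17]='y' -> body[8..9], body so far='70pk51f4y'
Chunk 3: stream[19..20]='2' size=0x2=2, data at stream[22..24]='32' -> body[9..11], body so far='70pk51f4y32'
Chunk 4: stream[26..27]='1' size=0x1=1, data at stream[29..30]='x' -> body[11..12], body so far='70pk51f4y32x'
Chunk 5: stream[32..33]='0' size=0 (terminator). Final body='70pk51f4y32x' (12 bytes)
Body byte 6 = 'f'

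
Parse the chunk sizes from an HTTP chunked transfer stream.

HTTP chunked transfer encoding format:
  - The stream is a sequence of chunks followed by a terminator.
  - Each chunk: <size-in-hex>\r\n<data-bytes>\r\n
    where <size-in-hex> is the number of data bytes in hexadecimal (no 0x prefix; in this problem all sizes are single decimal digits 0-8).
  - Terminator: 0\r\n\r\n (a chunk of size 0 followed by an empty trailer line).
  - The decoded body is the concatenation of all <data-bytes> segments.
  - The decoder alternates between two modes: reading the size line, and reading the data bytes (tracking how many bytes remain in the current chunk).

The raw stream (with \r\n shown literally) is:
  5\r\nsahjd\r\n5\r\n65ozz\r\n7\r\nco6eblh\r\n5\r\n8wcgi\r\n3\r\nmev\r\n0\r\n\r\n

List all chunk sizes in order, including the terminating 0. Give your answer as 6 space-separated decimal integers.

Answer: 5 5 7 5 3 0

Derivation:
Chunk 1: stream[0..1]='5' size=0x5=5, data at stream[3..8]='sahjd' -> body[0..5], body so far='sahjd'
Chunk 2: stream[10..11]='5' size=0x5=5, data at stream[13..18]='65ozz' -> body[5..10], body so far='sahjd65ozz'
Chunk 3: stream[20..21]='7' size=0x7=7, data at stream[23..30]='co6eblh' -> body[10..17], body so far='sahjd65ozzco6eblh'
Chunk 4: stream[32..33]='5' size=0x5=5, data at stream[35..40]='8wcgi' -> body[17..22], body so far='sahjd65ozzco6eblh8wcgi'
Chunk 5: stream[42..43]='3' size=0x3=3, data at stream[45..48]='mev' -> body[22..25], body so far='sahjd65ozzco6eblh8wcgimev'
Chunk 6: stream[50..51]='0' size=0 (terminator). Final body='sahjd65ozzco6eblh8wcgimev' (25 bytes)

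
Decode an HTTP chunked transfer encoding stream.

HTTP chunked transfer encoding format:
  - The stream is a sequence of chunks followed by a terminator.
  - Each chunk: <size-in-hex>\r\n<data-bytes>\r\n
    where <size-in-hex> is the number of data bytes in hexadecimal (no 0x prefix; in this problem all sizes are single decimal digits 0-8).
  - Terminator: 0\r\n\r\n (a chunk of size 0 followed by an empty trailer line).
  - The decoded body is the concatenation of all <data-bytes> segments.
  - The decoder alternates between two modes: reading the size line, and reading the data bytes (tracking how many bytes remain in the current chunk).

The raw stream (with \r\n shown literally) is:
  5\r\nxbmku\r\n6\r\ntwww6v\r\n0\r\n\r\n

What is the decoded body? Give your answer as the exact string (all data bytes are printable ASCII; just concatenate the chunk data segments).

Answer: xbmkutwww6v

Derivation:
Chunk 1: stream[0..1]='5' size=0x5=5, data at stream[3..8]='xbmku' -> body[0..5], body so far='xbmku'
Chunk 2: stream[10..11]='6' size=0x6=6, data at stream[13..19]='twww6v' -> body[5..11], body so far='xbmkutwww6v'
Chunk 3: stream[21..22]='0' size=0 (terminator). Final body='xbmkutwww6v' (11 bytes)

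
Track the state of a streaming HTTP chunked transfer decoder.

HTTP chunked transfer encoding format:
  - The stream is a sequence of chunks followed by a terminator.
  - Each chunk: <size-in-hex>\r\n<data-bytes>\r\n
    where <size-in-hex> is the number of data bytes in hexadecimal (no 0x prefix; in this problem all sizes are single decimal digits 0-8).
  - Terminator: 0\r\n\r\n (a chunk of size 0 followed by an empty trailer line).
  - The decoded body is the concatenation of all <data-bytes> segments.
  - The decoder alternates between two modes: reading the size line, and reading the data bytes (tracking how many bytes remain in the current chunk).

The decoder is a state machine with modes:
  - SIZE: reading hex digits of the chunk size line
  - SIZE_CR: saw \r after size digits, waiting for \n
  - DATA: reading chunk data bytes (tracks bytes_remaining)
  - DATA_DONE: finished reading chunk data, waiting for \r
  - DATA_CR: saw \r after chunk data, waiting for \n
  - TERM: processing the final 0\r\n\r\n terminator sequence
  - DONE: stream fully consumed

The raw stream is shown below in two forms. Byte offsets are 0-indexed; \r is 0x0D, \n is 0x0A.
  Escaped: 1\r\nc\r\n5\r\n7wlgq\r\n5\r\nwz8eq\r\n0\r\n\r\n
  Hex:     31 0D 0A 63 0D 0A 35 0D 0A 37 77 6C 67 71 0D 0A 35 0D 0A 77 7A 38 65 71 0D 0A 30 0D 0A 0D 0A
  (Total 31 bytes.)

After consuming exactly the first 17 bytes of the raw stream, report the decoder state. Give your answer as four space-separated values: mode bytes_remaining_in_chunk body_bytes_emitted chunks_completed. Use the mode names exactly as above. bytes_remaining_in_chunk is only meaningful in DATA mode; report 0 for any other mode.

Byte 0 = '1': mode=SIZE remaining=0 emitted=0 chunks_done=0
Byte 1 = 0x0D: mode=SIZE_CR remaining=0 emitted=0 chunks_done=0
Byte 2 = 0x0A: mode=DATA remaining=1 emitted=0 chunks_done=0
Byte 3 = 'c': mode=DATA_DONE remaining=0 emitted=1 chunks_done=0
Byte 4 = 0x0D: mode=DATA_CR remaining=0 emitted=1 chunks_done=0
Byte 5 = 0x0A: mode=SIZE remaining=0 emitted=1 chunks_done=1
Byte 6 = '5': mode=SIZE remaining=0 emitted=1 chunks_done=1
Byte 7 = 0x0D: mode=SIZE_CR remaining=0 emitted=1 chunks_done=1
Byte 8 = 0x0A: mode=DATA remaining=5 emitted=1 chunks_done=1
Byte 9 = '7': mode=DATA remaining=4 emitted=2 chunks_done=1
Byte 10 = 'w': mode=DATA remaining=3 emitted=3 chunks_done=1
Byte 11 = 'l': mode=DATA remaining=2 emitted=4 chunks_done=1
Byte 12 = 'g': mode=DATA remaining=1 emitted=5 chunks_done=1
Byte 13 = 'q': mode=DATA_DONE remaining=0 emitted=6 chunks_done=1
Byte 14 = 0x0D: mode=DATA_CR remaining=0 emitted=6 chunks_done=1
Byte 15 = 0x0A: mode=SIZE remaining=0 emitted=6 chunks_done=2
Byte 16 = '5': mode=SIZE remaining=0 emitted=6 chunks_done=2

Answer: SIZE 0 6 2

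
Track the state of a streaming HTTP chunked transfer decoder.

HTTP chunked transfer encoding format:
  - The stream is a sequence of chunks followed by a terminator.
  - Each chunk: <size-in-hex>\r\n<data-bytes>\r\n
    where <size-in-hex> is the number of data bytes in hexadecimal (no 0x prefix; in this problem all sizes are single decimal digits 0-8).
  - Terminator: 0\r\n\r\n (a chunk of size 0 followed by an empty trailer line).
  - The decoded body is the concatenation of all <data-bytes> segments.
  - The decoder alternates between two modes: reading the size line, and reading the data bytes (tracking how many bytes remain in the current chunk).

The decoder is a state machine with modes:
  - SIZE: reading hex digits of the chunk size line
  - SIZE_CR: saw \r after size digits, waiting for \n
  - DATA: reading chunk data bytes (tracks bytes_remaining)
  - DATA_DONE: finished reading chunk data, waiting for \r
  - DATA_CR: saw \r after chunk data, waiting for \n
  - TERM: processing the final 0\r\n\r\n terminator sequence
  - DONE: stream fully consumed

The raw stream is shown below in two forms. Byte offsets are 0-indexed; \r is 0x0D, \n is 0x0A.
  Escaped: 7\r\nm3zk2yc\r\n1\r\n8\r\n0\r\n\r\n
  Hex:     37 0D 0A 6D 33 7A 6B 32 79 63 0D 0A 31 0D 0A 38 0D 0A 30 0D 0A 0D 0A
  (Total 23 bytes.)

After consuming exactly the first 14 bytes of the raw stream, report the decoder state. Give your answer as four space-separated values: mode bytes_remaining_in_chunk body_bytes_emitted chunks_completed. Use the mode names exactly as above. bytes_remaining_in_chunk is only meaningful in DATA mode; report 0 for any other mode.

Byte 0 = '7': mode=SIZE remaining=0 emitted=0 chunks_done=0
Byte 1 = 0x0D: mode=SIZE_CR remaining=0 emitted=0 chunks_done=0
Byte 2 = 0x0A: mode=DATA remaining=7 emitted=0 chunks_done=0
Byte 3 = 'm': mode=DATA remaining=6 emitted=1 chunks_done=0
Byte 4 = '3': mode=DATA remaining=5 emitted=2 chunks_done=0
Byte 5 = 'z': mode=DATA remaining=4 emitted=3 chunks_done=0
Byte 6 = 'k': mode=DATA remaining=3 emitted=4 chunks_done=0
Byte 7 = '2': mode=DATA remaining=2 emitted=5 chunks_done=0
Byte 8 = 'y': mode=DATA remaining=1 emitted=6 chunks_done=0
Byte 9 = 'c': mode=DATA_DONE remaining=0 emitted=7 chunks_done=0
Byte 10 = 0x0D: mode=DATA_CR remaining=0 emitted=7 chunks_done=0
Byte 11 = 0x0A: mode=SIZE remaining=0 emitted=7 chunks_done=1
Byte 12 = '1': mode=SIZE remaining=0 emitted=7 chunks_done=1
Byte 13 = 0x0D: mode=SIZE_CR remaining=0 emitted=7 chunks_done=1

Answer: SIZE_CR 0 7 1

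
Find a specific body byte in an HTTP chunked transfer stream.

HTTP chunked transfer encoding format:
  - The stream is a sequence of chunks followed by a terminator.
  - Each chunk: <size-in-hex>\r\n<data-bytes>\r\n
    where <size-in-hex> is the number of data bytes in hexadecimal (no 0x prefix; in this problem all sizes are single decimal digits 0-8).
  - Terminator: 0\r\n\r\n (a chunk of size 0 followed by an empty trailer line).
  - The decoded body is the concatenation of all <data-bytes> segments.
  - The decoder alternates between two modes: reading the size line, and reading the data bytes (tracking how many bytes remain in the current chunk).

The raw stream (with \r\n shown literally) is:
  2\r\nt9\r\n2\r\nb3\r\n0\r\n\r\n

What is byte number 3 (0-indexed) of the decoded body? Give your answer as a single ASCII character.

Answer: 3

Derivation:
Chunk 1: stream[0..1]='2' size=0x2=2, data at stream[3..5]='t9' -> body[0..2], body so far='t9'
Chunk 2: stream[7..8]='2' size=0x2=2, data at stream[10..12]='b3' -> body[2..4], body so far='t9b3'
Chunk 3: stream[14..15]='0' size=0 (terminator). Final body='t9b3' (4 bytes)
Body byte 3 = '3'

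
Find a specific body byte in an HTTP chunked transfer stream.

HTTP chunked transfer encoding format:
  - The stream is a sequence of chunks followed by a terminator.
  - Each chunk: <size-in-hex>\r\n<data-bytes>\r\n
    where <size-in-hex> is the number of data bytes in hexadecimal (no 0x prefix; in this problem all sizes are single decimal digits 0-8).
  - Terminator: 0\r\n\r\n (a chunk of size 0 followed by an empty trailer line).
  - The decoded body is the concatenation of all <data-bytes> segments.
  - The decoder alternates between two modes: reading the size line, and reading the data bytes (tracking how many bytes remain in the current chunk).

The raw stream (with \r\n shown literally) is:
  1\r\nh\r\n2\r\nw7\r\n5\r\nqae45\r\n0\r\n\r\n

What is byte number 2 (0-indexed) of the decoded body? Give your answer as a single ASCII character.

Answer: 7

Derivation:
Chunk 1: stream[0..1]='1' size=0x1=1, data at stream[3..4]='h' -> body[0..1], body so far='h'
Chunk 2: stream[6..7]='2' size=0x2=2, data at stream[9..11]='w7' -> body[1..3], body so far='hw7'
Chunk 3: stream[13..14]='5' size=0x5=5, data at stream[16..21]='qae45' -> body[3..8], body so far='hw7qae45'
Chunk 4: stream[23..24]='0' size=0 (terminator). Final body='hw7qae45' (8 bytes)
Body byte 2 = '7'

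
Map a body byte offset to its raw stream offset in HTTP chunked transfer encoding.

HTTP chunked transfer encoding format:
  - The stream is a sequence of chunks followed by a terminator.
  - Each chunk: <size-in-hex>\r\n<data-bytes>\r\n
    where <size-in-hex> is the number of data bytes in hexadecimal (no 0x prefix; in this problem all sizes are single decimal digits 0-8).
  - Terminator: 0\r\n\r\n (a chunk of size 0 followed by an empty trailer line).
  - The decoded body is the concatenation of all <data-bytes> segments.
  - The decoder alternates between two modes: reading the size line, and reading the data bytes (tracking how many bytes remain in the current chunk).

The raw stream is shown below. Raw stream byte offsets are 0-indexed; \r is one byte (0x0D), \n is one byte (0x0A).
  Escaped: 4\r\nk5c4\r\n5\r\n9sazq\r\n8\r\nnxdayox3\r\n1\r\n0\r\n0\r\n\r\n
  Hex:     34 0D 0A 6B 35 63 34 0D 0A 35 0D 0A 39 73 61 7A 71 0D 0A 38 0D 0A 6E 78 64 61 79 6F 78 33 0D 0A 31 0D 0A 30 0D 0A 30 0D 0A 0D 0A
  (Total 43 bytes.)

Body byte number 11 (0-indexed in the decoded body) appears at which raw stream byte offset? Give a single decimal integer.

Chunk 1: stream[0..1]='4' size=0x4=4, data at stream[3..7]='k5c4' -> body[0..4], body so far='k5c4'
Chunk 2: stream[9..10]='5' size=0x5=5, data at stream[12..17]='9sazq' -> body[4..9], body so far='k5c49sazq'
Chunk 3: stream[19..20]='8' size=0x8=8, data at stream[22..30]='nxdayox3' -> body[9..17], body so far='k5c49sazqnxdayox3'
Chunk 4: stream[32..33]='1' size=0x1=1, data at stream[35..36]='0' -> body[17..18], body so far='k5c49sazqnxdayox30'
Chunk 5: stream[38..39]='0' size=0 (terminator). Final body='k5c49sazqnxdayox30' (18 bytes)
Body byte 11 at stream offset 24

Answer: 24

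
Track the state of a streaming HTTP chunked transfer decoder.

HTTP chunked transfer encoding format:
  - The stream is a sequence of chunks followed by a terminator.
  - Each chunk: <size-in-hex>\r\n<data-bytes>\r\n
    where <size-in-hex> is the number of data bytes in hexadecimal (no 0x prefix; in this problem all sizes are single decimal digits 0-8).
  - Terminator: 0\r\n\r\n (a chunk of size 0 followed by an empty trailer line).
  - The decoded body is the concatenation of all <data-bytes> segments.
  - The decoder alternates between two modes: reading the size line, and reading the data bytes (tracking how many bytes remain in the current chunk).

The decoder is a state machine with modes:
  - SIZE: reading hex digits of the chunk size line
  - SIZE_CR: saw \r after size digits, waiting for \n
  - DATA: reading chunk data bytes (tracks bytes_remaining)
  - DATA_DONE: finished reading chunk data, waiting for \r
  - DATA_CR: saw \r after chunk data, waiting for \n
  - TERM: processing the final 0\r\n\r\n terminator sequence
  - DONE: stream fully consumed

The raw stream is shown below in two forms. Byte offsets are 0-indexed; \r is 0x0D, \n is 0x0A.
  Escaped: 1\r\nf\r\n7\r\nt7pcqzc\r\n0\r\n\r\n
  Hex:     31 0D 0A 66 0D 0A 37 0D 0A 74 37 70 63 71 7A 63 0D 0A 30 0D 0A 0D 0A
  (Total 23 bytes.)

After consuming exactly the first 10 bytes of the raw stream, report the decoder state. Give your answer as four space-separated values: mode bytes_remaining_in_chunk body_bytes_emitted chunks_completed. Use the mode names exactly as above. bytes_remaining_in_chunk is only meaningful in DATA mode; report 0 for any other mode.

Byte 0 = '1': mode=SIZE remaining=0 emitted=0 chunks_done=0
Byte 1 = 0x0D: mode=SIZE_CR remaining=0 emitted=0 chunks_done=0
Byte 2 = 0x0A: mode=DATA remaining=1 emitted=0 chunks_done=0
Byte 3 = 'f': mode=DATA_DONE remaining=0 emitted=1 chunks_done=0
Byte 4 = 0x0D: mode=DATA_CR remaining=0 emitted=1 chunks_done=0
Byte 5 = 0x0A: mode=SIZE remaining=0 emitted=1 chunks_done=1
Byte 6 = '7': mode=SIZE remaining=0 emitted=1 chunks_done=1
Byte 7 = 0x0D: mode=SIZE_CR remaining=0 emitted=1 chunks_done=1
Byte 8 = 0x0A: mode=DATA remaining=7 emitted=1 chunks_done=1
Byte 9 = 't': mode=DATA remaining=6 emitted=2 chunks_done=1

Answer: DATA 6 2 1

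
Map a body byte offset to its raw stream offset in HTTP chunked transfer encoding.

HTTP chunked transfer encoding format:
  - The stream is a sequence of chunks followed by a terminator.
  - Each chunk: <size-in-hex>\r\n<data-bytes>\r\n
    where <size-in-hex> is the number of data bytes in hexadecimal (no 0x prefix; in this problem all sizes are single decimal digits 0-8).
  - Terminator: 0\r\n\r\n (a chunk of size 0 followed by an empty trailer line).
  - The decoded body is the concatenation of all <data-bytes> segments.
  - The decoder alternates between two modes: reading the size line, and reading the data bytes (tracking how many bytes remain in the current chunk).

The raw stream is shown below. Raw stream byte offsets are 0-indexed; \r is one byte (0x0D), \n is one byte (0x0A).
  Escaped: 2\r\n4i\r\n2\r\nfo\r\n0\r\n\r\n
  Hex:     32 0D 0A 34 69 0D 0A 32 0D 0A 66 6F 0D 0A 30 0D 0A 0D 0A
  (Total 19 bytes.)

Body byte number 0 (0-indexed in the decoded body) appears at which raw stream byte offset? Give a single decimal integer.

Chunk 1: stream[0..1]='2' size=0x2=2, data at stream[3..5]='4i' -> body[0..2], body so far='4i'
Chunk 2: stream[7..8]='2' size=0x2=2, data at stream[10..12]='fo' -> body[2..4], body so far='4ifo'
Chunk 3: stream[14..15]='0' size=0 (terminator). Final body='4ifo' (4 bytes)
Body byte 0 at stream offset 3

Answer: 3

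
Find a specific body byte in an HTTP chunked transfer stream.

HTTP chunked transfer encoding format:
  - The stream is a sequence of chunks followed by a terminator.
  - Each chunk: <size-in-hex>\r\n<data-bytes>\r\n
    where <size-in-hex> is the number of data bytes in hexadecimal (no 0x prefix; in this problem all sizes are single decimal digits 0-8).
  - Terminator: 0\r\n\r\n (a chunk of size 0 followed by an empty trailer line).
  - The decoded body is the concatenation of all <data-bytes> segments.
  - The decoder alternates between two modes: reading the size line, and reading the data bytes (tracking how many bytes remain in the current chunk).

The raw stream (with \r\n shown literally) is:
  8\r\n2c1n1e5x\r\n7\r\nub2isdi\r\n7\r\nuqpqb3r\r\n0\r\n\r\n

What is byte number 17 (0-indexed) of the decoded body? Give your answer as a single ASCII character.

Chunk 1: stream[0..1]='8' size=0x8=8, data at stream[3..11]='2c1n1e5x' -> body[0..8], body so far='2c1n1e5x'
Chunk 2: stream[13..14]='7' size=0x7=7, data at stream[16..23]='ub2isdi' -> body[8..15], body so far='2c1n1e5xub2isdi'
Chunk 3: stream[25..26]='7' size=0x7=7, data at stream[28..35]='uqpqb3r' -> body[15..22], body so far='2c1n1e5xub2isdiuqpqb3r'
Chunk 4: stream[37..38]='0' size=0 (terminator). Final body='2c1n1e5xub2isdiuqpqb3r' (22 bytes)
Body byte 17 = 'p'

Answer: p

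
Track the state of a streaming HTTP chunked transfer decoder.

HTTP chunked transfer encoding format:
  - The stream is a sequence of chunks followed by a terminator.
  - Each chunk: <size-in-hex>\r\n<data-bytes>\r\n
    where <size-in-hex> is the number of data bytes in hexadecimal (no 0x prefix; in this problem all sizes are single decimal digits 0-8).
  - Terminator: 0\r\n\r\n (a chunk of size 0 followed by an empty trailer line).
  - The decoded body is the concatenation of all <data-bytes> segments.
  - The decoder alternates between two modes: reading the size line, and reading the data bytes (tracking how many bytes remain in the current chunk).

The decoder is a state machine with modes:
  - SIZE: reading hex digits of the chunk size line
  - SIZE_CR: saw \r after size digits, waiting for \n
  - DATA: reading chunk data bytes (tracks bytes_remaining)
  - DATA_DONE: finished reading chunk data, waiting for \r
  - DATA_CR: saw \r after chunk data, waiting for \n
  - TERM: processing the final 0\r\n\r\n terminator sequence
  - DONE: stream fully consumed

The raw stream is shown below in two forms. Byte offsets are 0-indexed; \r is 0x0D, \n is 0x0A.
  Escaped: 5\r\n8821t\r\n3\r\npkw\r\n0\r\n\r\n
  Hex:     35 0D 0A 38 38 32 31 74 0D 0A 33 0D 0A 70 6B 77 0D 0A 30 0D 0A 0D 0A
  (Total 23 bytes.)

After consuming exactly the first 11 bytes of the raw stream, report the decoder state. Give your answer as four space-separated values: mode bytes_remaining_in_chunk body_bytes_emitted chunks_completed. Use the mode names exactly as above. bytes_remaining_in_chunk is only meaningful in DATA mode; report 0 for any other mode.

Answer: SIZE 0 5 1

Derivation:
Byte 0 = '5': mode=SIZE remaining=0 emitted=0 chunks_done=0
Byte 1 = 0x0D: mode=SIZE_CR remaining=0 emitted=0 chunks_done=0
Byte 2 = 0x0A: mode=DATA remaining=5 emitted=0 chunks_done=0
Byte 3 = '8': mode=DATA remaining=4 emitted=1 chunks_done=0
Byte 4 = '8': mode=DATA remaining=3 emitted=2 chunks_done=0
Byte 5 = '2': mode=DATA remaining=2 emitted=3 chunks_done=0
Byte 6 = '1': mode=DATA remaining=1 emitted=4 chunks_done=0
Byte 7 = 't': mode=DATA_DONE remaining=0 emitted=5 chunks_done=0
Byte 8 = 0x0D: mode=DATA_CR remaining=0 emitted=5 chunks_done=0
Byte 9 = 0x0A: mode=SIZE remaining=0 emitted=5 chunks_done=1
Byte 10 = '3': mode=SIZE remaining=0 emitted=5 chunks_done=1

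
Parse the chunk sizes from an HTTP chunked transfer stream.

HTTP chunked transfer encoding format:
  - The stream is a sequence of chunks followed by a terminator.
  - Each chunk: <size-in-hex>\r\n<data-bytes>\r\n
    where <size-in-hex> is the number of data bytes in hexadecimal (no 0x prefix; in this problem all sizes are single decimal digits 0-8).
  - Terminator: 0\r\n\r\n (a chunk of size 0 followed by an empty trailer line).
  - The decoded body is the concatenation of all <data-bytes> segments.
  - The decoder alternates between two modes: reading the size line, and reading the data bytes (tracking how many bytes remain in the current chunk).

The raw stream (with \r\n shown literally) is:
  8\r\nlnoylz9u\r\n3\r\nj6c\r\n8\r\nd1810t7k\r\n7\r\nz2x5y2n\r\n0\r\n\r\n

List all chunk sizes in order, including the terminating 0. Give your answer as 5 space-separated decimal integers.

Chunk 1: stream[0..1]='8' size=0x8=8, data at stream[3..11]='lnoylz9u' -> body[0..8], body so far='lnoylz9u'
Chunk 2: stream[13..14]='3' size=0x3=3, data at stream[16..19]='j6c' -> body[8..11], body so far='lnoylz9uj6c'
Chunk 3: stream[21..22]='8' size=0x8=8, data at stream[24..32]='d1810t7k' -> body[11..19], body so far='lnoylz9uj6cd1810t7k'
Chunk 4: stream[34..35]='7' size=0x7=7, data at stream[37..44]='z2x5y2n' -> body[19..26], body so far='lnoylz9uj6cd1810t7kz2x5y2n'
Chunk 5: stream[46..47]='0' size=0 (terminator). Final body='lnoylz9uj6cd1810t7kz2x5y2n' (26 bytes)

Answer: 8 3 8 7 0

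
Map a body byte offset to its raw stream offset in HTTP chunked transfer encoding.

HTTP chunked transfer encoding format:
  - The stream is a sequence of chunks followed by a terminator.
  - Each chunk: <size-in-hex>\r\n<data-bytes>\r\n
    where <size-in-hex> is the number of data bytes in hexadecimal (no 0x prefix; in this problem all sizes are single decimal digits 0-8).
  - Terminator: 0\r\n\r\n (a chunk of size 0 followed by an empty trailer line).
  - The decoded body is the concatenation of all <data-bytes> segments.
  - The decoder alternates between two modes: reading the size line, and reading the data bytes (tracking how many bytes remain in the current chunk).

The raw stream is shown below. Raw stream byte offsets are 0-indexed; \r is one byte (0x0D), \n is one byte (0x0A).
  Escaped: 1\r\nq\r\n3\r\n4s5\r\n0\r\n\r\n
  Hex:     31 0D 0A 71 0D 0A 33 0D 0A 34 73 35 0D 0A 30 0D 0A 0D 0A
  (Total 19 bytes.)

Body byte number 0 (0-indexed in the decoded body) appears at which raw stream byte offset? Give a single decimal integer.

Chunk 1: stream[0..1]='1' size=0x1=1, data at stream[3..4]='q' -> body[0..1], body so far='q'
Chunk 2: stream[6..7]='3' size=0x3=3, data at stream[9..12]='4s5' -> body[1..4], body so far='q4s5'
Chunk 3: stream[14..15]='0' size=0 (terminator). Final body='q4s5' (4 bytes)
Body byte 0 at stream offset 3

Answer: 3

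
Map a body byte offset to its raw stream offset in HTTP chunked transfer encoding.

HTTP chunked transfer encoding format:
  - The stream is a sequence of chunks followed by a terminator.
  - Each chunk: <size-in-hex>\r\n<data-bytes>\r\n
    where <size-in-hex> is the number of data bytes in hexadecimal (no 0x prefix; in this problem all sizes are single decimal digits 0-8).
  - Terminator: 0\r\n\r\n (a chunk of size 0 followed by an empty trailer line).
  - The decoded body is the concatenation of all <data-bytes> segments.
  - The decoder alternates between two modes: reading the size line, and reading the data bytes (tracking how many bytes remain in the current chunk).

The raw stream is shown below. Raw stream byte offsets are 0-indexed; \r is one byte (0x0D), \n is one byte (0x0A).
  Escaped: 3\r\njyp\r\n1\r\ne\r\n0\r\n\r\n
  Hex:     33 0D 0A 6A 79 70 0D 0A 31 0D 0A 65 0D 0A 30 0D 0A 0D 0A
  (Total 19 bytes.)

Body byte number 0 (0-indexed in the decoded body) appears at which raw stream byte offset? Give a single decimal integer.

Chunk 1: stream[0..1]='3' size=0x3=3, data at stream[3..6]='jyp' -> body[0..3], body so far='jyp'
Chunk 2: stream[8..9]='1' size=0x1=1, data at stream[11..12]='e' -> body[3..4], body so far='jype'
Chunk 3: stream[14..15]='0' size=0 (terminator). Final body='jype' (4 bytes)
Body byte 0 at stream offset 3

Answer: 3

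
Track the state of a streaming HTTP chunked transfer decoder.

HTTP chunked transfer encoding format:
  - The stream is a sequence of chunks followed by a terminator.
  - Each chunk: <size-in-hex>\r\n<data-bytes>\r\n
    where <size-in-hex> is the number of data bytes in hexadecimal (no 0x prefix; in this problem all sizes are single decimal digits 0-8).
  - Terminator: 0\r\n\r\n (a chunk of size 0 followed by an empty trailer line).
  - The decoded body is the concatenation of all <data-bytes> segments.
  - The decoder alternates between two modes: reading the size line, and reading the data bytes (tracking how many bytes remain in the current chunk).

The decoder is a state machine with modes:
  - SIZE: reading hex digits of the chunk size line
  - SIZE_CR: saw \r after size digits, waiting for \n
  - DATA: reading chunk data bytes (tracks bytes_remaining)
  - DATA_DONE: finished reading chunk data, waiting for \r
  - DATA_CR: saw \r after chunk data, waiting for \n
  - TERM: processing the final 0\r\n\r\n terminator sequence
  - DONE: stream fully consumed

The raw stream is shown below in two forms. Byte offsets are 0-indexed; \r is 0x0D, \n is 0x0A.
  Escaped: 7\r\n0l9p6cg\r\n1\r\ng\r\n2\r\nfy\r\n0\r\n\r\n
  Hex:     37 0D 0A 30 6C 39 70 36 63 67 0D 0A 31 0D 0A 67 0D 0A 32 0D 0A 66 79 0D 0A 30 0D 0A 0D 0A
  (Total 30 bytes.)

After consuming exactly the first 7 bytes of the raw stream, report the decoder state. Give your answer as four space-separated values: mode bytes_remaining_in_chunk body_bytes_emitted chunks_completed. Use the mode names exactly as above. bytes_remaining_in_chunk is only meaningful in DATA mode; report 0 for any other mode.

Answer: DATA 3 4 0

Derivation:
Byte 0 = '7': mode=SIZE remaining=0 emitted=0 chunks_done=0
Byte 1 = 0x0D: mode=SIZE_CR remaining=0 emitted=0 chunks_done=0
Byte 2 = 0x0A: mode=DATA remaining=7 emitted=0 chunks_done=0
Byte 3 = '0': mode=DATA remaining=6 emitted=1 chunks_done=0
Byte 4 = 'l': mode=DATA remaining=5 emitted=2 chunks_done=0
Byte 5 = '9': mode=DATA remaining=4 emitted=3 chunks_done=0
Byte 6 = 'p': mode=DATA remaining=3 emitted=4 chunks_done=0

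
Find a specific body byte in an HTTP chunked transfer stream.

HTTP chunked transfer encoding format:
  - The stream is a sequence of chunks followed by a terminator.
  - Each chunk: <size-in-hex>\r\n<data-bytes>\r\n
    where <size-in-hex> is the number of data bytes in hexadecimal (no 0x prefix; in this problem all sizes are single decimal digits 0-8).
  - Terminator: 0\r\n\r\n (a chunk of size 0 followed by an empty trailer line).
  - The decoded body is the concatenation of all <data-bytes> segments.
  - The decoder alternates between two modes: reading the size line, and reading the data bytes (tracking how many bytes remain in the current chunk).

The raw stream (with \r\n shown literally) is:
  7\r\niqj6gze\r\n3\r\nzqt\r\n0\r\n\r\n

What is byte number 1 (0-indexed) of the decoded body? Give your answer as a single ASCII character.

Answer: q

Derivation:
Chunk 1: stream[0..1]='7' size=0x7=7, data at stream[3..10]='iqj6gze' -> body[0..7], body so far='iqj6gze'
Chunk 2: stream[12..13]='3' size=0x3=3, data at stream[15..18]='zqt' -> body[7..10], body so far='iqj6gzezqt'
Chunk 3: stream[20..21]='0' size=0 (terminator). Final body='iqj6gzezqt' (10 bytes)
Body byte 1 = 'q'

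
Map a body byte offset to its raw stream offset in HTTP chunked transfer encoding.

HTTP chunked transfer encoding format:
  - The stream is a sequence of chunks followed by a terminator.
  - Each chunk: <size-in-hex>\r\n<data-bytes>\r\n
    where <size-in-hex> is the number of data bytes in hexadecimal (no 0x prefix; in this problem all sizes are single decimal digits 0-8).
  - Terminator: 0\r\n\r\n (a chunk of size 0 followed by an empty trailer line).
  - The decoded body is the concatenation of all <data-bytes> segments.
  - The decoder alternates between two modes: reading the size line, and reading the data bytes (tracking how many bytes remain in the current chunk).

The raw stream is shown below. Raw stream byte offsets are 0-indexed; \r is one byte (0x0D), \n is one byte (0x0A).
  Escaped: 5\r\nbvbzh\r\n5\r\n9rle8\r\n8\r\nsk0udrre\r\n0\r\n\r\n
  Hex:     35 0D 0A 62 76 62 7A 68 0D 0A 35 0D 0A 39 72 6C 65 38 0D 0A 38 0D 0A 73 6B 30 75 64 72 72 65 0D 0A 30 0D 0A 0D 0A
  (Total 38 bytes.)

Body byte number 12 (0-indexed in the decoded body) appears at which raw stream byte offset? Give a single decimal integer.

Chunk 1: stream[0..1]='5' size=0x5=5, data at stream[3..8]='bvbzh' -> body[0..5], body so far='bvbzh'
Chunk 2: stream[10..11]='5' size=0x5=5, data at stream[13..18]='9rle8' -> body[5..10], body so far='bvbzh9rle8'
Chunk 3: stream[20..21]='8' size=0x8=8, data at stream[23..31]='sk0udrre' -> body[10..18], body so far='bvbzh9rle8sk0udrre'
Chunk 4: stream[33..34]='0' size=0 (terminator). Final body='bvbzh9rle8sk0udrre' (18 bytes)
Body byte 12 at stream offset 25

Answer: 25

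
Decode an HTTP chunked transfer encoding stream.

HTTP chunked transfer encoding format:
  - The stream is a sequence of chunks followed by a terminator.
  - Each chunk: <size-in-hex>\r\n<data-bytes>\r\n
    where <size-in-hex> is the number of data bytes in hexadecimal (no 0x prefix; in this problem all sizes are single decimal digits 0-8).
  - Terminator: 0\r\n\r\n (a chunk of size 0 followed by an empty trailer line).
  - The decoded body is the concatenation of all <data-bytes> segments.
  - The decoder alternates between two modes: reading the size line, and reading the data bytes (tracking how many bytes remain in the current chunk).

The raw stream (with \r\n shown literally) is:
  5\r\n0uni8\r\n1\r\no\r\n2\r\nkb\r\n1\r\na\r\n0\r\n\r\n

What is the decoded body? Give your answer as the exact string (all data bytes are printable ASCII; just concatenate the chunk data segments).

Chunk 1: stream[0..1]='5' size=0x5=5, data at stream[3..8]='0uni8' -> body[0..5], body so far='0uni8'
Chunk 2: stream[10..11]='1' size=0x1=1, data at stream[13..14]='o' -> body[5..6], body so far='0uni8o'
Chunk 3: stream[16..17]='2' size=0x2=2, data at stream[19..21]='kb' -> body[6..8], body so far='0uni8okb'
Chunk 4: stream[23..24]='1' size=0x1=1, data at stream[26..27]='a' -> body[8..9], body so far='0uni8okba'
Chunk 5: stream[29..30]='0' size=0 (terminator). Final body='0uni8okba' (9 bytes)

Answer: 0uni8okba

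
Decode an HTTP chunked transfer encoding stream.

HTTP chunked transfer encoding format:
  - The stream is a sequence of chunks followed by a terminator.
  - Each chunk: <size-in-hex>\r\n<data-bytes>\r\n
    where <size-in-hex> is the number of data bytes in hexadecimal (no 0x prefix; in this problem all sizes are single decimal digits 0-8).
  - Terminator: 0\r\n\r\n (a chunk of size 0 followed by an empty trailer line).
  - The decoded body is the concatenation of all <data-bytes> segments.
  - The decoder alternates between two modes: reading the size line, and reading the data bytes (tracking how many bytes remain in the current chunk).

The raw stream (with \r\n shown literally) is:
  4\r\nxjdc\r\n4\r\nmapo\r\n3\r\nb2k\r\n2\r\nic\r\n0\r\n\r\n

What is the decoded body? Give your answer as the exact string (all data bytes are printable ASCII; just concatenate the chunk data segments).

Chunk 1: stream[0..1]='4' size=0x4=4, data at stream[3..7]='xjdc' -> body[0..4], body so far='xjdc'
Chunk 2: stream[9..10]='4' size=0x4=4, data at stream[12..16]='mapo' -> body[4..8], body so far='xjdcmapo'
Chunk 3: stream[18..19]='3' size=0x3=3, data at stream[21..24]='b2k' -> body[8..11], body so far='xjdcmapob2k'
Chunk 4: stream[26..27]='2' size=0x2=2, data at stream[29..31]='ic' -> body[11..13], body so far='xjdcmapob2kic'
Chunk 5: stream[33..34]='0' size=0 (terminator). Final body='xjdcmapob2kic' (13 bytes)

Answer: xjdcmapob2kic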